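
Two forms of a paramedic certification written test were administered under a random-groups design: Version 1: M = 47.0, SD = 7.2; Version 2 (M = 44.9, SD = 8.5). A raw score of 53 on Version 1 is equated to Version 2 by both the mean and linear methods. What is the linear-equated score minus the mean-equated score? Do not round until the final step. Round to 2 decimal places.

1.08

Mean-equated: 53 + (44.9 − 47.0) = 50.90
Linear-equated: (8.5/7.2)(53 − 47.0) + 44.9 = 51.983
Difference = 51.983 − 50.90 = 1.08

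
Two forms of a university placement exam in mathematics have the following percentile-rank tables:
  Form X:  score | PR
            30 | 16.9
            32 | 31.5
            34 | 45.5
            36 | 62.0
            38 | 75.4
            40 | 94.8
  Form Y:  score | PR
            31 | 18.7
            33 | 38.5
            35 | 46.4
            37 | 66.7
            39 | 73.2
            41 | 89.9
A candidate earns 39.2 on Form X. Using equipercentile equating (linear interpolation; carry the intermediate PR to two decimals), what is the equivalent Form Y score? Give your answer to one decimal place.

PR of 39.2 on Form X: 75.4 + (39.2 − 38)/(40 − 38) × (94.8 − 75.4) = 87.04
On Form Y, PR 87.04 falls between score 39 (PR 73.2) and 41 (PR 89.9).
Interpolate: 39 + (87.04 − 73.2)/(89.9 − 73.2) × (41 − 39) = 40.7

40.7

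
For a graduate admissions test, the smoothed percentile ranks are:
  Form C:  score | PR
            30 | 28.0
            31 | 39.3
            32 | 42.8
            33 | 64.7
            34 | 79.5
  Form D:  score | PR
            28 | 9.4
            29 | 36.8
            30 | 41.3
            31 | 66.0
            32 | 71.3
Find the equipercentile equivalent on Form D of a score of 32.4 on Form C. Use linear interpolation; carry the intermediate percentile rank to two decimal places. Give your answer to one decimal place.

PR of 32.4 on Form C: 42.8 + (32.4 − 32)/(33 − 32) × (64.7 − 42.8) = 51.56
On Form D, PR 51.56 falls between score 30 (PR 41.3) and 31 (PR 66.0).
Interpolate: 30 + (51.56 − 41.3)/(66.0 − 41.3) × (31 − 30) = 30.4

30.4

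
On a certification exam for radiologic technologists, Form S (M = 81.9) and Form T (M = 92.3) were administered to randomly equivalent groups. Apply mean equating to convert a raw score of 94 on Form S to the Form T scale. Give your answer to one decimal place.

Mean equating: y = x + (M_Y − M_X) = 94 + (92.3 − 81.9) = 104.4

104.4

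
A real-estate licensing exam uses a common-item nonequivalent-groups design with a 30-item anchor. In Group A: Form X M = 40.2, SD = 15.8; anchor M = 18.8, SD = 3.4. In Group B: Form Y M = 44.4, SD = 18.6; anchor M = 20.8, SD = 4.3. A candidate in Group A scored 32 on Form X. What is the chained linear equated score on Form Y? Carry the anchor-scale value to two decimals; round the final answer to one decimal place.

Form X → anchor (Group A): v = (3.4/15.8)(32 − 40.2) + 18.8 = 17.04
anchor → Form Y (Group B): y = (18.6/4.3)(17.04 − 20.8) + 44.4 = 28.1

28.1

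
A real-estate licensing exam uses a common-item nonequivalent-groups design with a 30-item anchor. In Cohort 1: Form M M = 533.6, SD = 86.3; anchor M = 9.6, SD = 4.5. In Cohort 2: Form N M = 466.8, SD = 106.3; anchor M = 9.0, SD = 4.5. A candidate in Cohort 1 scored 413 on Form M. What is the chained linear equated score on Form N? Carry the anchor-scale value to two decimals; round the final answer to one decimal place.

Form M → anchor (Cohort 1): v = (4.5/86.3)(413 − 533.6) + 9.6 = 3.31
anchor → Form N (Cohort 2): y = (106.3/4.5)(3.31 − 9.0) + 466.8 = 332.4

332.4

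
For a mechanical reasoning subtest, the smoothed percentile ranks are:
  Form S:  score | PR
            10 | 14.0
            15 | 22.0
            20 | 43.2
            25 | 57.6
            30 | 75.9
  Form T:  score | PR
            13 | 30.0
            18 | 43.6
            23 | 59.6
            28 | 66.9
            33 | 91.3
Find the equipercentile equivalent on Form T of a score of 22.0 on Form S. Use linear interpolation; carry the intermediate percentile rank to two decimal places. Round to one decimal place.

PR of 22.0 on Form S: 43.2 + (22.0 − 20)/(25 − 20) × (57.6 − 43.2) = 48.96
On Form T, PR 48.96 falls between score 18 (PR 43.6) and 23 (PR 59.6).
Interpolate: 18 + (48.96 − 43.6)/(59.6 − 43.6) × (23 − 18) = 19.7

19.7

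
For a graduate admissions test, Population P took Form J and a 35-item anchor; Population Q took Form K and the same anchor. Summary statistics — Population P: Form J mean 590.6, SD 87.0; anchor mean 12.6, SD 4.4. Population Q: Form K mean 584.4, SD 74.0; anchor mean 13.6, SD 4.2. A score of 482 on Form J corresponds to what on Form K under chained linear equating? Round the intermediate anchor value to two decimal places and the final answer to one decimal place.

470.1

Form J → anchor (Population P): v = (4.4/87.0)(482 − 590.6) + 12.6 = 7.11
anchor → Form K (Population Q): y = (74.0/4.2)(7.11 − 13.6) + 584.4 = 470.1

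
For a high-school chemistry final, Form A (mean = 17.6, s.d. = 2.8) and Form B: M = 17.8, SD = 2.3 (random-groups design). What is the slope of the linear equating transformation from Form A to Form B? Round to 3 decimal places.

0.821

A = SD_Y / SD_X = 2.3 / 2.8 = 0.821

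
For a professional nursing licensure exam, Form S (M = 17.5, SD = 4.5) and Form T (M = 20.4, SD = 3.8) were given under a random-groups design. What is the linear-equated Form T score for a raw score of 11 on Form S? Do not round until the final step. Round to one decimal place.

14.9

Linear equating: y = (SD_Y/SD_X)(x − M_X) + M_Y
y = (3.8/4.5)(11 − 17.5) + 20.4
y = 0.844444 × -6.5 + 20.4 = -5.4889 + 20.4 = 14.9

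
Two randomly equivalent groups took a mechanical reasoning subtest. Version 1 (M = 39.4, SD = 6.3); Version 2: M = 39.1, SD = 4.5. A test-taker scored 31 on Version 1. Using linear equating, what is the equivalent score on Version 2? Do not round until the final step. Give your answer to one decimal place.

Linear equating: y = (SD_Y/SD_X)(x − M_X) + M_Y
y = (4.5/6.3)(31 − 39.4) + 39.1
y = 0.714286 × -8.4 + 39.1 = -6.0000 + 39.1 = 33.1

33.1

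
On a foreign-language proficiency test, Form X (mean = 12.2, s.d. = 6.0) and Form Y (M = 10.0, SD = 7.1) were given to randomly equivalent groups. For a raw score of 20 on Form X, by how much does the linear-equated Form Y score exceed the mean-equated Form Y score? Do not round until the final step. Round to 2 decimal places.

Mean-equated: 20 + (10.0 − 12.2) = 17.80
Linear-equated: (7.1/6.0)(20 − 12.2) + 10.0 = 19.230
Difference = 19.230 − 17.80 = 1.43

1.43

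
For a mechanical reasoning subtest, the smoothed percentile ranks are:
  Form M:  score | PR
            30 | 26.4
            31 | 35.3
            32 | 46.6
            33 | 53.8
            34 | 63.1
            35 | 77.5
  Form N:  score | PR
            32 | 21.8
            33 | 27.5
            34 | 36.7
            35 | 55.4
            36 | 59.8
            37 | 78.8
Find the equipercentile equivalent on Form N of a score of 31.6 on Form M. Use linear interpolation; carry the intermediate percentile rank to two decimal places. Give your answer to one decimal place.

34.3

PR of 31.6 on Form M: 35.3 + (31.6 − 31)/(32 − 31) × (46.6 − 35.3) = 42.08
On Form N, PR 42.08 falls between score 34 (PR 36.7) and 35 (PR 55.4).
Interpolate: 34 + (42.08 − 36.7)/(55.4 − 36.7) × (35 − 34) = 34.3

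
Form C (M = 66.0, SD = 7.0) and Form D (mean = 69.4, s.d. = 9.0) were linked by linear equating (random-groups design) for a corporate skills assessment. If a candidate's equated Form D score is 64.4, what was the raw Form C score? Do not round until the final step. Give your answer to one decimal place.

Invert y = (SD_Y/SD_X)(x − M_X) + M_Y:
x = (SD_X/SD_Y)(y − M_Y) + M_X = (7.0/9.0)(64.4 − 69.4) + 66.0
x = 0.777778 × -5.000 + 66.0 = 62.1

62.1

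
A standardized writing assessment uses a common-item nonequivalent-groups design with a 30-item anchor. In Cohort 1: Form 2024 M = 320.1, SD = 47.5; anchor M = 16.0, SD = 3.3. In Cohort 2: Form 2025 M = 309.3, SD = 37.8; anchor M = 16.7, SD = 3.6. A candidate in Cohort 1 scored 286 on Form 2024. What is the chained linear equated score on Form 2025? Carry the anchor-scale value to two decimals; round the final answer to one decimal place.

277.1

Form 2024 → anchor (Cohort 1): v = (3.3/47.5)(286 − 320.1) + 16.0 = 13.63
anchor → Form 2025 (Cohort 2): y = (37.8/3.6)(13.63 − 16.7) + 309.3 = 277.1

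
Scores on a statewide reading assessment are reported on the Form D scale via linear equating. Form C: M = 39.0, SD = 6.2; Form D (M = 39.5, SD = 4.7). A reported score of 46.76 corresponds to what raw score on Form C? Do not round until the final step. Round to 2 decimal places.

Invert y = (SD_Y/SD_X)(x − M_X) + M_Y:
x = (SD_X/SD_Y)(y − M_Y) + M_X = (6.2/4.7)(46.76 − 39.5) + 39.0
x = 1.319149 × 7.260 + 39.0 = 48.58

48.58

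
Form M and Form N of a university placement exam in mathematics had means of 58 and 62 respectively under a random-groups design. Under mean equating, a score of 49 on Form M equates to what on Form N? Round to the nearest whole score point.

Mean equating: y = x + (M_Y − M_X) = 49 + (62 − 58) = 53

53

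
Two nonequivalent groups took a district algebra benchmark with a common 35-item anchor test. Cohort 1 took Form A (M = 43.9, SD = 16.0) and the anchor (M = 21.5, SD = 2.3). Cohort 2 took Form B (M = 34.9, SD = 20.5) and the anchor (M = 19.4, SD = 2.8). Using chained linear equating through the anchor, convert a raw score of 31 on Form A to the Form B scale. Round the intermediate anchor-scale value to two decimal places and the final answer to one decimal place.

36.7

Form A → anchor (Cohort 1): v = (2.3/16.0)(31 − 43.9) + 21.5 = 19.65
anchor → Form B (Cohort 2): y = (20.5/2.8)(19.65 − 19.4) + 34.9 = 36.7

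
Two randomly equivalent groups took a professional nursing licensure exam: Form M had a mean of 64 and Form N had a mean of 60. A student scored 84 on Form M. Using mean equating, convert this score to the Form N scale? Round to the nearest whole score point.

80

Mean equating: y = x + (M_Y − M_X) = 84 + (60 − 64) = 80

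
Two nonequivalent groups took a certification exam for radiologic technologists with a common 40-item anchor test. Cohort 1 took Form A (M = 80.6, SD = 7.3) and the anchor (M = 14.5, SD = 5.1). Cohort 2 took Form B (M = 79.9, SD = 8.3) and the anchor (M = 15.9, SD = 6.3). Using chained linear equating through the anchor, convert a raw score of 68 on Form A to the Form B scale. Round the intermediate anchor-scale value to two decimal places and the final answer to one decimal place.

Form A → anchor (Cohort 1): v = (5.1/7.3)(68 − 80.6) + 14.5 = 5.70
anchor → Form B (Cohort 2): y = (8.3/6.3)(5.70 − 15.9) + 79.9 = 66.5

66.5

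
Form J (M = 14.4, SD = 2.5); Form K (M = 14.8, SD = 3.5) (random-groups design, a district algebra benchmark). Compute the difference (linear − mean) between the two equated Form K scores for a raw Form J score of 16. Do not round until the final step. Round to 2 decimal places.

0.64

Mean-equated: 16 + (14.8 − 14.4) = 16.40
Linear-equated: (3.5/2.5)(16 − 14.4) + 14.8 = 17.040
Difference = 17.040 − 16.40 = 0.64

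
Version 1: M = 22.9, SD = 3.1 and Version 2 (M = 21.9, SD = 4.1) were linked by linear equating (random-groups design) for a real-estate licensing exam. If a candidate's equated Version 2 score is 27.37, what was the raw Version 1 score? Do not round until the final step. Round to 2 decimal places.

Invert y = (SD_Y/SD_X)(x − M_X) + M_Y:
x = (SD_X/SD_Y)(y − M_Y) + M_X = (3.1/4.1)(27.37 − 21.9) + 22.9
x = 0.756098 × 5.470 + 22.9 = 27.04

27.04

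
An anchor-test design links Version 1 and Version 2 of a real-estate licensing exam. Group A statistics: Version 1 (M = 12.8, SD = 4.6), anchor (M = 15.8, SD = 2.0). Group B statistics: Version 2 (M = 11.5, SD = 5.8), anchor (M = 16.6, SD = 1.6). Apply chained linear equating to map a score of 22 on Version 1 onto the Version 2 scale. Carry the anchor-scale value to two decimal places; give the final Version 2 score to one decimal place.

23.1

Version 1 → anchor (Group A): v = (2.0/4.6)(22 − 12.8) + 15.8 = 19.80
anchor → Version 2 (Group B): y = (5.8/1.6)(19.80 − 16.6) + 11.5 = 23.1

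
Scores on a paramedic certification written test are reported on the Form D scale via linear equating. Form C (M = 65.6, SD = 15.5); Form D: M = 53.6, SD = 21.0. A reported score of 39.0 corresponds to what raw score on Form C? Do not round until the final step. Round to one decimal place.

54.8

Invert y = (SD_Y/SD_X)(x − M_X) + M_Y:
x = (SD_X/SD_Y)(y − M_Y) + M_X = (15.5/21.0)(39.0 − 53.6) + 65.6
x = 0.738095 × -14.600 + 65.6 = 54.8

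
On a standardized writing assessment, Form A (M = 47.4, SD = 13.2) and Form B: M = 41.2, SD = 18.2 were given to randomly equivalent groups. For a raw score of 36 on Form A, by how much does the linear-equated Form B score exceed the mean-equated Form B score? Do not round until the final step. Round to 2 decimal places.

Mean-equated: 36 + (41.2 − 47.4) = 29.80
Linear-equated: (18.2/13.2)(36 − 47.4) + 41.2 = 25.482
Difference = 25.482 − 29.80 = -4.32

-4.32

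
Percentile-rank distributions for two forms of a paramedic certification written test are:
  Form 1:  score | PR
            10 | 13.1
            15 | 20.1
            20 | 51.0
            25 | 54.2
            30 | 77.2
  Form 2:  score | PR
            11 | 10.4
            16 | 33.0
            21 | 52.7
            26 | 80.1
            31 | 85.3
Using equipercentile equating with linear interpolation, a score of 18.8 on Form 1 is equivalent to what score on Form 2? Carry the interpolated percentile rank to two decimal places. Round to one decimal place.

PR of 18.8 on Form 1: 20.1 + (18.8 − 15)/(20 − 15) × (51.0 − 20.1) = 43.58
On Form 2, PR 43.58 falls between score 16 (PR 33.0) and 21 (PR 52.7).
Interpolate: 16 + (43.58 − 33.0)/(52.7 − 33.0) × (21 − 16) = 18.7

18.7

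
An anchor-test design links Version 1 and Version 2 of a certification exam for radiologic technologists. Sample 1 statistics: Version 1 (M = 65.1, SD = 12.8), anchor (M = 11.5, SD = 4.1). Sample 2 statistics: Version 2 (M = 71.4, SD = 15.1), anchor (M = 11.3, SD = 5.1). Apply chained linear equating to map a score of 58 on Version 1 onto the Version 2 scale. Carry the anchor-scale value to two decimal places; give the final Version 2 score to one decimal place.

65.3

Version 1 → anchor (Sample 1): v = (4.1/12.8)(58 − 65.1) + 11.5 = 9.23
anchor → Version 2 (Sample 2): y = (15.1/5.1)(9.23 − 11.3) + 71.4 = 65.3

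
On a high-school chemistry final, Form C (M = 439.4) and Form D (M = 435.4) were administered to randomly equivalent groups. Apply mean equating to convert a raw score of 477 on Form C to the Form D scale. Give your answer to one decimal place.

Mean equating: y = x + (M_Y − M_X) = 477 + (435.4 − 439.4) = 473.0

473.0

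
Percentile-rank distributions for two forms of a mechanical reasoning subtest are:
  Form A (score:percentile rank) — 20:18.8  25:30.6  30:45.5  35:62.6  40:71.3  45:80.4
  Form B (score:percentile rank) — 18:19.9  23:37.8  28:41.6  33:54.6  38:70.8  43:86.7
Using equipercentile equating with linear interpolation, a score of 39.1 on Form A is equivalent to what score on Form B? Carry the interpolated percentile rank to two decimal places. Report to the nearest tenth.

37.7

PR of 39.1 on Form A: 62.6 + (39.1 − 35)/(40 − 35) × (71.3 − 62.6) = 69.73
On Form B, PR 69.73 falls between score 33 (PR 54.6) and 38 (PR 70.8).
Interpolate: 33 + (69.73 − 54.6)/(70.8 − 54.6) × (38 − 33) = 37.7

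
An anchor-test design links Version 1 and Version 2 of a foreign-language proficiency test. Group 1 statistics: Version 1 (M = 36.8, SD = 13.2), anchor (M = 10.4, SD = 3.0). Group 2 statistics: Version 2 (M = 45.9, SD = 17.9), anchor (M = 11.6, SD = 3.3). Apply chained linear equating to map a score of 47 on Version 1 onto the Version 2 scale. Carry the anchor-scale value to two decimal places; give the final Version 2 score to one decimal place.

52.0

Version 1 → anchor (Group 1): v = (3.0/13.2)(47 − 36.8) + 10.4 = 12.72
anchor → Version 2 (Group 2): y = (17.9/3.3)(12.72 − 11.6) + 45.9 = 52.0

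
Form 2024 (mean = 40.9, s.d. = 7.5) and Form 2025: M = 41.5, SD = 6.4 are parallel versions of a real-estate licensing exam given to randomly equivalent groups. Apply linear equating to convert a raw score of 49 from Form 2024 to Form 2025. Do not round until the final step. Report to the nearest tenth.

48.4

Linear equating: y = (SD_Y/SD_X)(x − M_X) + M_Y
y = (6.4/7.5)(49 − 40.9) + 41.5
y = 0.853333 × 8.1 + 41.5 = 6.9120 + 41.5 = 48.4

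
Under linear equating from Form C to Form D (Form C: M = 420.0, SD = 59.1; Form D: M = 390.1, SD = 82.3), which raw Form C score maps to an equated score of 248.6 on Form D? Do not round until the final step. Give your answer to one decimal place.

318.4

Invert y = (SD_Y/SD_X)(x − M_X) + M_Y:
x = (SD_X/SD_Y)(y − M_Y) + M_X = (59.1/82.3)(248.6 − 390.1) + 420.0
x = 0.718104 × -141.500 + 420.0 = 318.4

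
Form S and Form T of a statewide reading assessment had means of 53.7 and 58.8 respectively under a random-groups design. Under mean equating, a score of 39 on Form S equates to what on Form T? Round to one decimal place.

Mean equating: y = x + (M_Y − M_X) = 39 + (58.8 − 53.7) = 44.1

44.1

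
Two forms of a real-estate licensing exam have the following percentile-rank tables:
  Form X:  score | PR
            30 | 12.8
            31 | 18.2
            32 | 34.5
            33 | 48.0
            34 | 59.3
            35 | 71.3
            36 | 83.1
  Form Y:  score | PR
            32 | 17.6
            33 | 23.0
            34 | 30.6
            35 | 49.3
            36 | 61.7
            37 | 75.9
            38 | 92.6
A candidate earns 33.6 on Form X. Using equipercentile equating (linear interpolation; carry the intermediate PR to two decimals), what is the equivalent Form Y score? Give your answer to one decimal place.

PR of 33.6 on Form X: 48.0 + (33.6 − 33)/(34 − 33) × (59.3 − 48.0) = 54.78
On Form Y, PR 54.78 falls between score 35 (PR 49.3) and 36 (PR 61.7).
Interpolate: 35 + (54.78 − 49.3)/(61.7 − 49.3) × (36 − 35) = 35.4

35.4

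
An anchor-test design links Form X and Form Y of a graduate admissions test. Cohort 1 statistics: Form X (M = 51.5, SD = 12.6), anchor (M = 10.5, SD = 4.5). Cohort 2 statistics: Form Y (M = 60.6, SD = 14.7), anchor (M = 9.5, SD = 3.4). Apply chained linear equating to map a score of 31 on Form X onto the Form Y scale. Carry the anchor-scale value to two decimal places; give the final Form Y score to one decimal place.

Form X → anchor (Cohort 1): v = (4.5/12.6)(31 − 51.5) + 10.5 = 3.18
anchor → Form Y (Cohort 2): y = (14.7/3.4)(3.18 − 9.5) + 60.6 = 33.3

33.3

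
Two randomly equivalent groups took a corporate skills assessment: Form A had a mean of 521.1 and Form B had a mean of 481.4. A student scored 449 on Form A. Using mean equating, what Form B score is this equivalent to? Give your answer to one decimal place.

Mean equating: y = x + (M_Y − M_X) = 449 + (481.4 − 521.1) = 409.3

409.3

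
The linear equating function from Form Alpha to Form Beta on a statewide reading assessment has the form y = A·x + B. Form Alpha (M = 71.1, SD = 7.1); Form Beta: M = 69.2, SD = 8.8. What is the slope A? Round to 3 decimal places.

A = SD_Y / SD_X = 8.8 / 7.1 = 1.239

1.239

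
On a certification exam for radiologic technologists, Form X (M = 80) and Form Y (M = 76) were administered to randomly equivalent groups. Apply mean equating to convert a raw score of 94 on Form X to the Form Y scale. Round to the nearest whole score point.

90

Mean equating: y = x + (M_Y − M_X) = 94 + (76 − 80) = 90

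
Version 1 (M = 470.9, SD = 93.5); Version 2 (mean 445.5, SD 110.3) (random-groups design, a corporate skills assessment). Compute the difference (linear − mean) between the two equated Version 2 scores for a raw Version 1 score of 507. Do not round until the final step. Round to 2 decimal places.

6.49

Mean-equated: 507 + (445.5 − 470.9) = 481.60
Linear-equated: (110.3/93.5)(507 − 470.9) + 445.5 = 488.086
Difference = 488.086 − 481.60 = 6.49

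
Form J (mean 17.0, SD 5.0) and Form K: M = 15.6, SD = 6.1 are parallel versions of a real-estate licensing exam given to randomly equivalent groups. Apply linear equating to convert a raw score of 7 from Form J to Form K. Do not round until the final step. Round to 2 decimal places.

3.40

Linear equating: y = (SD_Y/SD_X)(x − M_X) + M_Y
y = (6.1/5.0)(7 − 17.0) + 15.6
y = 1.220000 × -10.0 + 15.6 = -12.2000 + 15.6 = 3.40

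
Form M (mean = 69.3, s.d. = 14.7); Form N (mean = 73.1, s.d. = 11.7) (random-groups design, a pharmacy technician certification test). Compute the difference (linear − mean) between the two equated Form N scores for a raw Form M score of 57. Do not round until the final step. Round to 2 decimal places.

Mean-equated: 57 + (73.1 − 69.3) = 60.80
Linear-equated: (11.7/14.7)(57 − 69.3) + 73.1 = 63.310
Difference = 63.310 − 60.80 = 2.51

2.51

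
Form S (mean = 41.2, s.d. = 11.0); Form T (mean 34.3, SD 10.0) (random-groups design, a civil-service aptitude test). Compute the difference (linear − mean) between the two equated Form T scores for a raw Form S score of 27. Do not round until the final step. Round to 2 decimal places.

1.29

Mean-equated: 27 + (34.3 − 41.2) = 20.10
Linear-equated: (10.0/11.0)(27 − 41.2) + 34.3 = 21.391
Difference = 21.391 − 20.10 = 1.29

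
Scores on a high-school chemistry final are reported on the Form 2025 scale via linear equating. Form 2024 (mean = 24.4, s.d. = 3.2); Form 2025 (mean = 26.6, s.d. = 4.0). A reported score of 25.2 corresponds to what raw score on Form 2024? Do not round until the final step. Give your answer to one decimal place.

23.3

Invert y = (SD_Y/SD_X)(x − M_X) + M_Y:
x = (SD_X/SD_Y)(y − M_Y) + M_X = (3.2/4.0)(25.2 − 26.6) + 24.4
x = 0.800000 × -1.400 + 24.4 = 23.3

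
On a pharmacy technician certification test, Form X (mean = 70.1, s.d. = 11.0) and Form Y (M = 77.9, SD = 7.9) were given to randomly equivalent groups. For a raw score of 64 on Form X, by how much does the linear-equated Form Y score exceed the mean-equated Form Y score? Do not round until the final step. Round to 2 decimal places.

1.72

Mean-equated: 64 + (77.9 − 70.1) = 71.80
Linear-equated: (7.9/11.0)(64 − 70.1) + 77.9 = 73.519
Difference = 73.519 − 71.80 = 1.72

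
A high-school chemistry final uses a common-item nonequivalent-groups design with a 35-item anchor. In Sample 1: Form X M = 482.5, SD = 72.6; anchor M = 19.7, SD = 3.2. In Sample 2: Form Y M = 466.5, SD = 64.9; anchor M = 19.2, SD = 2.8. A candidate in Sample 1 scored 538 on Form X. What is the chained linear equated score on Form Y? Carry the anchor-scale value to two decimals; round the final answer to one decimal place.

534.9

Form X → anchor (Sample 1): v = (3.2/72.6)(538 − 482.5) + 19.7 = 22.15
anchor → Form Y (Sample 2): y = (64.9/2.8)(22.15 − 19.2) + 466.5 = 534.9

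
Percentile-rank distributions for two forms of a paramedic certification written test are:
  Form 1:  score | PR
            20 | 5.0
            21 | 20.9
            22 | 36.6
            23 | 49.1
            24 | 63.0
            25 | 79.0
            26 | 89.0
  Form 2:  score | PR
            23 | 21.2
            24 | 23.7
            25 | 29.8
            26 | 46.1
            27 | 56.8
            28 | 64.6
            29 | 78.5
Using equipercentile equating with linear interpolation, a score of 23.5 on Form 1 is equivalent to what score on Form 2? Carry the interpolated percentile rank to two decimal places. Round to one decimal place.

PR of 23.5 on Form 1: 49.1 + (23.5 − 23)/(24 − 23) × (63.0 − 49.1) = 56.05
On Form 2, PR 56.05 falls between score 26 (PR 46.1) and 27 (PR 56.8).
Interpolate: 26 + (56.05 − 46.1)/(56.8 − 46.1) × (27 − 26) = 26.9

26.9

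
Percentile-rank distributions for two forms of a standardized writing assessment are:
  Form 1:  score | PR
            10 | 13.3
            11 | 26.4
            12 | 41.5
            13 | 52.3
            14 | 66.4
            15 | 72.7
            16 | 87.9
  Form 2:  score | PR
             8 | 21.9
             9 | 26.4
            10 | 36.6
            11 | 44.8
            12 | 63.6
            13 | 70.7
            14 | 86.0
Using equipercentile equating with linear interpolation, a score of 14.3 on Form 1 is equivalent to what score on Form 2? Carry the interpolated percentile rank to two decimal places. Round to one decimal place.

PR of 14.3 on Form 1: 66.4 + (14.3 − 14)/(15 − 14) × (72.7 − 66.4) = 68.29
On Form 2, PR 68.29 falls between score 12 (PR 63.6) and 13 (PR 70.7).
Interpolate: 12 + (68.29 − 63.6)/(70.7 − 63.6) × (13 − 12) = 12.7

12.7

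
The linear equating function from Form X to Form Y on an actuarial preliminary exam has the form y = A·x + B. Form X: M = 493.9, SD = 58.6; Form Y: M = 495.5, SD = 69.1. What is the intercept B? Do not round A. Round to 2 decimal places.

-86.90

A = SD_Y / SD_X = 69.1 / 58.6 = 1.179181
B = M_Y − A·M_X = 495.5 − 1.179181 × 493.9 = -86.90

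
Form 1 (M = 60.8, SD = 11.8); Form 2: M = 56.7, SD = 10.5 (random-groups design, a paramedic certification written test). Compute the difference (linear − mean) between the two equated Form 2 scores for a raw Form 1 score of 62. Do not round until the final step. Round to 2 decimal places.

Mean-equated: 62 + (56.7 − 60.8) = 57.90
Linear-equated: (10.5/11.8)(62 − 60.8) + 56.7 = 57.768
Difference = 57.768 − 57.90 = -0.13

-0.13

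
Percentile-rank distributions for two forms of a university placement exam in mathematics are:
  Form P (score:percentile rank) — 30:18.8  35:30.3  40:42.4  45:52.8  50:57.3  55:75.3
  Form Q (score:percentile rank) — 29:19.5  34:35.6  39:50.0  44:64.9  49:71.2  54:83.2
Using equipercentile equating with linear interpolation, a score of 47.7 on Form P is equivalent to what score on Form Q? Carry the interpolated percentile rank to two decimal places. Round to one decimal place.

40.8

PR of 47.7 on Form P: 52.8 + (47.7 − 45)/(50 − 45) × (57.3 − 52.8) = 55.23
On Form Q, PR 55.23 falls between score 39 (PR 50.0) and 44 (PR 64.9).
Interpolate: 39 + (55.23 − 50.0)/(64.9 − 50.0) × (44 − 39) = 40.8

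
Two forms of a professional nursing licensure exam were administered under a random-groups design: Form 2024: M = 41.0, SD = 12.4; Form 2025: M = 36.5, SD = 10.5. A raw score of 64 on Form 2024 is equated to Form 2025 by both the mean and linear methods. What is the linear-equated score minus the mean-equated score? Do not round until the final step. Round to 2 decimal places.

Mean-equated: 64 + (36.5 − 41.0) = 59.50
Linear-equated: (10.5/12.4)(64 − 41.0) + 36.5 = 55.976
Difference = 55.976 − 59.50 = -3.52

-3.52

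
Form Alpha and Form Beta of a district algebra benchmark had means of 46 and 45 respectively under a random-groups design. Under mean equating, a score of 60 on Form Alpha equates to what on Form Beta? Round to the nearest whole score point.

Mean equating: y = x + (M_Y − M_X) = 60 + (45 − 46) = 59

59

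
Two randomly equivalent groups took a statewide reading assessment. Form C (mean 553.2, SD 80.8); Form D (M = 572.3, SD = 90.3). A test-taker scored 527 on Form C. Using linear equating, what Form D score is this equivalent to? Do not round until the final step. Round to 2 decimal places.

Linear equating: y = (SD_Y/SD_X)(x − M_X) + M_Y
y = (90.3/80.8)(527 − 553.2) + 572.3
y = 1.117574 × -26.2 + 572.3 = -29.2804 + 572.3 = 543.02

543.02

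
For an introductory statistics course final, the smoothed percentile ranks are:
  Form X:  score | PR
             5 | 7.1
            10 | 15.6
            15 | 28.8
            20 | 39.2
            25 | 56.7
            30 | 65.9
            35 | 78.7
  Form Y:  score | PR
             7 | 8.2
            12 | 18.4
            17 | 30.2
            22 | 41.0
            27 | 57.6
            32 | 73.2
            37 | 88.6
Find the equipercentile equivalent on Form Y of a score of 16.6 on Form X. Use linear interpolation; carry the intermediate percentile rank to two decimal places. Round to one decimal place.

PR of 16.6 on Form X: 28.8 + (16.6 − 15)/(20 − 15) × (39.2 − 28.8) = 32.13
On Form Y, PR 32.13 falls between score 17 (PR 30.2) and 22 (PR 41.0).
Interpolate: 17 + (32.13 − 30.2)/(41.0 − 30.2) × (22 − 17) = 17.9

17.9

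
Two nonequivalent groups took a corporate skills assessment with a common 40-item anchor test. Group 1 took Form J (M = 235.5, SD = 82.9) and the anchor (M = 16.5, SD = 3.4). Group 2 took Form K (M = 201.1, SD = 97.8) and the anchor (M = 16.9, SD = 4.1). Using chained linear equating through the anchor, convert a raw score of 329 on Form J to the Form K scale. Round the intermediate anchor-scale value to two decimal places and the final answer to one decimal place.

282.9

Form J → anchor (Group 1): v = (3.4/82.9)(329 − 235.5) + 16.5 = 20.33
anchor → Form K (Group 2): y = (97.8/4.1)(20.33 − 16.9) + 201.1 = 282.9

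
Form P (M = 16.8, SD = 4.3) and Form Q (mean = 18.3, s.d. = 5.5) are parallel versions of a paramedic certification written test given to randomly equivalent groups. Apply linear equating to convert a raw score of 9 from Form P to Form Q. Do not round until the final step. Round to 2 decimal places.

8.32

Linear equating: y = (SD_Y/SD_X)(x − M_X) + M_Y
y = (5.5/4.3)(9 − 16.8) + 18.3
y = 1.279070 × -7.8 + 18.3 = -9.9767 + 18.3 = 8.32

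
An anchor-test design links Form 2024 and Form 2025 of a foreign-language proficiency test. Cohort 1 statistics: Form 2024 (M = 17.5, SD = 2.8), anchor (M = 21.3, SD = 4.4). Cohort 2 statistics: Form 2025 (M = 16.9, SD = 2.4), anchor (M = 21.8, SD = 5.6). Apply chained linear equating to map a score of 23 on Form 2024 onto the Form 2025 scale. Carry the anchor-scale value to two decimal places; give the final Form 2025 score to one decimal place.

20.4

Form 2024 → anchor (Cohort 1): v = (4.4/2.8)(23 − 17.5) + 21.3 = 29.94
anchor → Form 2025 (Cohort 2): y = (2.4/5.6)(29.94 − 21.8) + 16.9 = 20.4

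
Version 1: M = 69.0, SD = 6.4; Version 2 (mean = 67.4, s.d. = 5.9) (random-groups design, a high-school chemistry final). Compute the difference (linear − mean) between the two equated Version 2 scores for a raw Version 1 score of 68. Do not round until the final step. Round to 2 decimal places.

Mean-equated: 68 + (67.4 − 69.0) = 66.40
Linear-equated: (5.9/6.4)(68 − 69.0) + 67.4 = 66.478
Difference = 66.478 − 66.40 = 0.08

0.08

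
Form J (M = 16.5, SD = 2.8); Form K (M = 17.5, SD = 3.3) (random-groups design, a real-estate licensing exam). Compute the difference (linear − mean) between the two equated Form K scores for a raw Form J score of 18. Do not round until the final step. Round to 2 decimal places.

Mean-equated: 18 + (17.5 − 16.5) = 19.00
Linear-equated: (3.3/2.8)(18 − 16.5) + 17.5 = 19.268
Difference = 19.268 − 19.00 = 0.27

0.27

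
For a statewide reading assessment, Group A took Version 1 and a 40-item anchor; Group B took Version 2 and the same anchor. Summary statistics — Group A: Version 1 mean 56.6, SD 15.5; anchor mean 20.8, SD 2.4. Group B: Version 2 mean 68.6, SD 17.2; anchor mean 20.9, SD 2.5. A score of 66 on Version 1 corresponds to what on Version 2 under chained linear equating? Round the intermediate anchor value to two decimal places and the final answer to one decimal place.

78.0

Version 1 → anchor (Group A): v = (2.4/15.5)(66 − 56.6) + 20.8 = 22.26
anchor → Version 2 (Group B): y = (17.2/2.5)(22.26 − 20.9) + 68.6 = 78.0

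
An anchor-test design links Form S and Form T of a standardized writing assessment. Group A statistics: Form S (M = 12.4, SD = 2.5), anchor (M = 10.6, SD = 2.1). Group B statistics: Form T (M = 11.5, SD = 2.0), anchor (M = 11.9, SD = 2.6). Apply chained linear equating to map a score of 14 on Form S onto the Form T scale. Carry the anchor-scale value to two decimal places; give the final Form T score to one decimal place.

Form S → anchor (Group A): v = (2.1/2.5)(14 − 12.4) + 10.6 = 11.94
anchor → Form T (Group B): y = (2.0/2.6)(11.94 − 11.9) + 11.5 = 11.5

11.5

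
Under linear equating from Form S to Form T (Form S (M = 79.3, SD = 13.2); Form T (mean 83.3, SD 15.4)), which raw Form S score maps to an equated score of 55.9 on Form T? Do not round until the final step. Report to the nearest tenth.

55.8

Invert y = (SD_Y/SD_X)(x − M_X) + M_Y:
x = (SD_X/SD_Y)(y − M_Y) + M_X = (13.2/15.4)(55.9 − 83.3) + 79.3
x = 0.857143 × -27.400 + 79.3 = 55.8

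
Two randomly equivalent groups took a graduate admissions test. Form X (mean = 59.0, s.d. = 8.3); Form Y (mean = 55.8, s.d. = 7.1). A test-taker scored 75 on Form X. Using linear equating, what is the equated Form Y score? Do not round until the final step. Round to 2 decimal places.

Linear equating: y = (SD_Y/SD_X)(x − M_X) + M_Y
y = (7.1/8.3)(75 − 59.0) + 55.8
y = 0.855422 × 16.0 + 55.8 = 13.6867 + 55.8 = 69.49

69.49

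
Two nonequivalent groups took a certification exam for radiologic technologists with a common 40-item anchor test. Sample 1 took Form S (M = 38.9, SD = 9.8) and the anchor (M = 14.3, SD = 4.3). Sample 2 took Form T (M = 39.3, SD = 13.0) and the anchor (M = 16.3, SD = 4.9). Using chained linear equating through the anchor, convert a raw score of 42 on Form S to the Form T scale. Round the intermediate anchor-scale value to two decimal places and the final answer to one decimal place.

37.6

Form S → anchor (Sample 1): v = (4.3/9.8)(42 − 38.9) + 14.3 = 15.66
anchor → Form T (Sample 2): y = (13.0/4.9)(15.66 − 16.3) + 39.3 = 37.6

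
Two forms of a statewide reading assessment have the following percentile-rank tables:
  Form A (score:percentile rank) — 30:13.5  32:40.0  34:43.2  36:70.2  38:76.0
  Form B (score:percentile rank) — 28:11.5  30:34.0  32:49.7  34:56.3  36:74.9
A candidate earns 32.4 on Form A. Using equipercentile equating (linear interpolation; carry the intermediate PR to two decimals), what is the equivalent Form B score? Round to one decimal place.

30.8

PR of 32.4 on Form A: 40.0 + (32.4 − 32)/(34 − 32) × (43.2 − 40.0) = 40.64
On Form B, PR 40.64 falls between score 30 (PR 34.0) and 32 (PR 49.7).
Interpolate: 30 + (40.64 − 34.0)/(49.7 − 34.0) × (32 − 30) = 30.8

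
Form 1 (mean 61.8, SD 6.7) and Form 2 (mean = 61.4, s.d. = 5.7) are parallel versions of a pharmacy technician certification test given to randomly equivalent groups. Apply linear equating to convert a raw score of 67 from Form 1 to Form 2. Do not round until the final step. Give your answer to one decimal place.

Linear equating: y = (SD_Y/SD_X)(x − M_X) + M_Y
y = (5.7/6.7)(67 − 61.8) + 61.4
y = 0.850746 × 5.2 + 61.4 = 4.4239 + 61.4 = 65.8

65.8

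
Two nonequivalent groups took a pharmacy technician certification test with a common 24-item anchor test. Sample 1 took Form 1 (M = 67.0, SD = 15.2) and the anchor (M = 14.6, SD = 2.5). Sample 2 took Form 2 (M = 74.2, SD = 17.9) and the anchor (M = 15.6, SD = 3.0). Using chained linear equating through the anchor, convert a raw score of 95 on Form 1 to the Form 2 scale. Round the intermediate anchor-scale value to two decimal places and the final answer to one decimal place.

Form 1 → anchor (Sample 1): v = (2.5/15.2)(95 − 67.0) + 14.6 = 19.21
anchor → Form 2 (Sample 2): y = (17.9/3.0)(19.21 − 15.6) + 74.2 = 95.7

95.7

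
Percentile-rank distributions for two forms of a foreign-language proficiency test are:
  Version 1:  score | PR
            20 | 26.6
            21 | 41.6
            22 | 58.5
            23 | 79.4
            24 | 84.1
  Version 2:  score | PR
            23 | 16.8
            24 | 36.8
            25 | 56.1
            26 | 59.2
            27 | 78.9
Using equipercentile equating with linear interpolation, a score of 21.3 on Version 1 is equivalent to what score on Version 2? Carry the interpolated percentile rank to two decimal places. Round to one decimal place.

24.5

PR of 21.3 on Version 1: 41.6 + (21.3 − 21)/(22 − 21) × (58.5 − 41.6) = 46.67
On Version 2, PR 46.67 falls between score 24 (PR 36.8) and 25 (PR 56.1).
Interpolate: 24 + (46.67 − 36.8)/(56.1 − 36.8) × (25 − 24) = 24.5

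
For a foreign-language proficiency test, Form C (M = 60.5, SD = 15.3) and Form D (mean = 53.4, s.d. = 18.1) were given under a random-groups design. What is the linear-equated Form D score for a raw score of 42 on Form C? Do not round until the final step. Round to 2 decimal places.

31.51

Linear equating: y = (SD_Y/SD_X)(x − M_X) + M_Y
y = (18.1/15.3)(42 − 60.5) + 53.4
y = 1.183007 × -18.5 + 53.4 = -21.8856 + 53.4 = 31.51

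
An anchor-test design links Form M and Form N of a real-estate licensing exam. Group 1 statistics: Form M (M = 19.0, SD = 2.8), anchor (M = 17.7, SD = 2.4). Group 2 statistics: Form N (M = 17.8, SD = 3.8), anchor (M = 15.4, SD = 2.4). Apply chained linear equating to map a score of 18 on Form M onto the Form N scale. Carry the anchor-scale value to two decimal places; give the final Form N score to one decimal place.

Form M → anchor (Group 1): v = (2.4/2.8)(18 − 19.0) + 17.7 = 16.84
anchor → Form N (Group 2): y = (3.8/2.4)(16.84 − 15.4) + 17.8 = 20.1

20.1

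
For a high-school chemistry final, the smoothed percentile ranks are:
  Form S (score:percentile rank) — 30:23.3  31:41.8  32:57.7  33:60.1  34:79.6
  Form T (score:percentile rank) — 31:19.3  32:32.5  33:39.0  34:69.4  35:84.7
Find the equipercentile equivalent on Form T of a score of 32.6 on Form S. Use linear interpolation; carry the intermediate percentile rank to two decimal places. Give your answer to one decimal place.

PR of 32.6 on Form S: 57.7 + (32.6 − 32)/(33 − 32) × (60.1 − 57.7) = 59.14
On Form T, PR 59.14 falls between score 33 (PR 39.0) and 34 (PR 69.4).
Interpolate: 33 + (59.14 − 39.0)/(69.4 − 39.0) × (34 − 33) = 33.7

33.7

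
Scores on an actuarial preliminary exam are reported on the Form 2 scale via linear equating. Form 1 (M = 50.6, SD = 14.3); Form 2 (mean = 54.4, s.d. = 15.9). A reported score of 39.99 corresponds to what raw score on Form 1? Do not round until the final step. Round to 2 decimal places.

Invert y = (SD_Y/SD_X)(x − M_X) + M_Y:
x = (SD_X/SD_Y)(y − M_Y) + M_X = (14.3/15.9)(39.99 − 54.4) + 50.6
x = 0.899371 × -14.410 + 50.6 = 37.64

37.64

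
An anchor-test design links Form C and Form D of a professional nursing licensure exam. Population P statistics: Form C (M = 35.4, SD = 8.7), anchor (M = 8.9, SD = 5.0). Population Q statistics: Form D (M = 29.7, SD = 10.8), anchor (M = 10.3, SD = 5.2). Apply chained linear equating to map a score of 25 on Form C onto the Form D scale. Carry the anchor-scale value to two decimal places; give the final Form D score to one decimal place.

14.4

Form C → anchor (Population P): v = (5.0/8.7)(25 − 35.4) + 8.9 = 2.92
anchor → Form D (Population Q): y = (10.8/5.2)(2.92 − 10.3) + 29.7 = 14.4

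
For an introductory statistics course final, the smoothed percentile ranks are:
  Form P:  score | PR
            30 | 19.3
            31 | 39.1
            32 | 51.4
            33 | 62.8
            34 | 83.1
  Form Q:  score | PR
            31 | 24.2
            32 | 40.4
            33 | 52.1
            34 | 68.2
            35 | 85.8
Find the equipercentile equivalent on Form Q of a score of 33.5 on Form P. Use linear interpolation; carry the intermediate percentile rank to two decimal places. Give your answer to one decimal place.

34.3

PR of 33.5 on Form P: 62.8 + (33.5 − 33)/(34 − 33) × (83.1 − 62.8) = 72.95
On Form Q, PR 72.95 falls between score 34 (PR 68.2) and 35 (PR 85.8).
Interpolate: 34 + (72.95 − 68.2)/(85.8 − 68.2) × (35 − 34) = 34.3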